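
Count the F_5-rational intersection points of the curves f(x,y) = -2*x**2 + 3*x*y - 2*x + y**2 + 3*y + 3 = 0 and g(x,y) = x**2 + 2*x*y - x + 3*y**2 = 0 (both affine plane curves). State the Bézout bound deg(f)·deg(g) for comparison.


Common zeros: ∅; count = 0; Bézout bound = 4.

deg(f) = 2, deg(g) = 2, so Bézout bound = 4.
Scan x ∈ F_5. For each x, list the y ∈ F_5 with f(x, y) ≡ 0 and those with g(x, y) ≡ 0 (mod 5); the common zeros in that column are the intersection.
  x = 0: f ≡ 0 at y ∈ ∅; g ≡ 0 at y ∈ {0}; common: ∅.
  x = 1: f ≡ 0 at y ∈ {2}; g ≡ 0 at y ∈ {0, 1}; common: ∅.
  x = 2: f ≡ 0 at y ∈ ∅; g ≡ 0 at y ∈ ∅; common: ∅.
  x = 3: f ≡ 0 at y ∈ ∅; g ≡ 0 at y ∈ {1, 2}; common: ∅.
  x = 4: f ≡ 0 at y ∈ ∅; g ≡ 0 at y ∈ {2}; common: ∅.
Collecting: common zeros = ∅, so the count is 0.
Comparison with the Bézout bound: 0 ≤ 4 = deg(f)·deg(g), as expected for curves with no common component (the affine F_5-count falls short of the bound because intersections may lie at infinity, over extension fields, or carry multiplicity).


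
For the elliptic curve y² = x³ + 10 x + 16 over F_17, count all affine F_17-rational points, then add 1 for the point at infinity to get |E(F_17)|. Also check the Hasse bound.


Affine points = {(0, 4), (0, 13), (4, 1), (4, 16), (5, 2), (5, 15), (7, 2), (7, 15), (8, 8), (8, 9), (9, 6), (9, 11)}; affine count = 12; |E(F_17)| = 13.

Discriminant check: Δ ∝ 4a³ + 27b² = 4·10³ + 27·16² = 4·1000 + 27·256 ≡ 15 (mod 17). Nonzero ⇒ E is nonsingular.
For each x ∈ F_17, compute rhs = x³ + 10·x + 16 mod 17, then count y ∈ F_17 with y² ≡ rhs.
  x = 0: rhs = 16, matching y values: 4, 13 (2 points).
  x = 1: rhs = 10, matching y values: none (0 points).
  x = 2: rhs = 10, matching y values: none (0 points).
  x = 3: rhs = 5, matching y values: none (0 points).
  x = 4: rhs = 1, matching y values: 1, 16 (2 points).
  x = 5: rhs = 4, matching y values: 2, 15 (2 points).
  x = 6: rhs = 3, matching y values: none (0 points).
  x = 7: rhs = 4, matching y values: 2, 15 (2 points).
  x = 8: rhs = 13, matching y values: 8, 9 (2 points).
  x = 9: rhs = 2, matching y values: 6, 11 (2 points).
  x = 10: rhs = 11, matching y values: none (0 points).
  x = 11: rhs = 12, matching y values: none (0 points).
  x = 12: rhs = 11, matching y values: none (0 points).
  x = 13: rhs = 14, matching y values: none (0 points).
  x = 14: rhs = 10, matching y values: none (0 points).
  x = 15: rhs = 5, matching y values: none (0 points).
  x = 16: rhs = 5, matching y values: none (0 points).
Total affine count: 12.
Full point count |E(F_17)| = 12 + 1 = 13.
Hasse bound: |13 − (17+1)| = |-5| = 5 ≤ 2√17 ≈ 8.2462 ✓.


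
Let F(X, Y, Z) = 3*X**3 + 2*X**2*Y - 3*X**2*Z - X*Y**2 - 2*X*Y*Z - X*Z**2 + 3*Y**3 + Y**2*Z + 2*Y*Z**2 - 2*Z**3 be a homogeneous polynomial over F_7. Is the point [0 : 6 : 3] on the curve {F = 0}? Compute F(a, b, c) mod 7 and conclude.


F(0,6,3) ≡ 5 (mod 7); P is NOT on the curve.

Evaluate F(0, 6, 3) term-by-term (mod 7).
  3*X**3 ↦ 3·0·1·1 = 0
  2*X**2*Y ↦ 2·0·6·1 = 0
  -3*X**2*Z ↦ -3·0·1·3 = 0
  -X*Y**2 ↦ -1·0·36·1 = 0
  -2*X*Y*Z ↦ -2·0·6·3 = 0
  -X*Z**2 ↦ -1·0·1·9 = 0
  3*Y**3 ↦ 3·1·216·1 = 648
  Y**2*Z ↦ 1·1·36·3 = 108
  2*Y*Z**2 ↦ 2·1·6·9 = 108
  -2*Z**3 ↦ -2·1·1·27 = -54
Sum: F(0, 6, 3) = (0) + (0) + (0) + (0) + (0) + (0) + (648) + (108) + (108) + (-54) = 810.
Reducing mod 7: 810 ≡ 5 (mod 7).
Since F(a, b, c) ≡ 5 ≠ 0 (mod 7), P does NOT lie on the curve.


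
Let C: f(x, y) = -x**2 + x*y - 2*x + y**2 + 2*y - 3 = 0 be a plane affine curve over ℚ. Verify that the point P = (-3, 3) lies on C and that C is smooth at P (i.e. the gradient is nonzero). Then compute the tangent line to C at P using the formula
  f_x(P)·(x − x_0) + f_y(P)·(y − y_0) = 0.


Tangent line at P: 7*x + 5*y + 6 = 0.

Step 1: f(-3, 3) = 0, so P lies on C.
Step 2: partial derivatives
  f_x(x, y) = -2*x + y - 2, f_y(x, y) = x + 2*y + 2.
  f_x(P) = 7, f_y(P) = 5 (gradient nonzero, so P is smooth).
Step 3: tangent line at P: 7·(x − -3) + 5·(y − 3) = 0.
Expanding: 7*x + 5*y + 6 = 0.


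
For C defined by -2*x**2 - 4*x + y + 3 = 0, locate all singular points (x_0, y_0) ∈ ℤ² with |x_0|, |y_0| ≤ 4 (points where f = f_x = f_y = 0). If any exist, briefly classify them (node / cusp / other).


No singular points in the scanned grid; C is smooth there.

Compute partial derivatives:
  f_x = -4*x - 4.
  f_y = 1.
f_y = 1 is a nonzero constant, so f_y never vanishes: no point (x, y) can satisfy f = f_x = f_y = 0. In particular no (x, y) ∈ {−4, ..., 4}² is singular; the curve is smooth.


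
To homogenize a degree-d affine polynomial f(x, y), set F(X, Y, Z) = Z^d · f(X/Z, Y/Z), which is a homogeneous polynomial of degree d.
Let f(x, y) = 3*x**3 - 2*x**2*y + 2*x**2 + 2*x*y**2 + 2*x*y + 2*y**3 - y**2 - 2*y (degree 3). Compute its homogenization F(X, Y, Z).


F(X, Y, Z) = 3*X**3 - 2*X**2*Y + 2*X**2*Z + 2*X*Y**2 + 2*X*Y*Z + 2*Y**3 - Y**2*Z - 2*Y*Z**2

deg(f) = 3.
Substitute x = X/Z, y = Y/Z into f, then multiply by Z^3.
  monomial 3·x^3·y^0 ↦ 3·X^3·Y^0·Z^0.
  monomial -2·x^2·y^1 ↦ -2·X^2·Y^1·Z^0.
  monomial 2·x^2·y^0 ↦ 2·X^2·Y^0·Z^1.
  monomial 2·x^1·y^2 ↦ 2·X^1·Y^2·Z^0.
  monomial 2·x^1·y^1 ↦ 2·X^1·Y^1·Z^1.
  monomial 2·x^0·y^3 ↦ 2·X^0·Y^3·Z^0.
  monomial -1·x^0·y^2 ↦ -1·X^0·Y^2·Z^1.
  monomial -2·x^0·y^1 ↦ -2·X^0·Y^1·Z^2.
Collecting: F(X, Y, Z) = 3*X**3 - 2*X**2*Y + 2*X**2*Z + 2*X*Y**2 + 2*X*Y*Z + 2*Y**3 - Y**2*Z - 2*Y*Z**2.


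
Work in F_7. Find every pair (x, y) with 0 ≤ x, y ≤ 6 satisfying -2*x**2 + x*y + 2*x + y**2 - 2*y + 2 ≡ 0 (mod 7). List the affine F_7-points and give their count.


Affine F_7-points: {(1, 4), (2, 3), (2, 4), (4, 2), (4, 3), (5, 2)}; count = 6.

For each of the 49 pairs (x, y) ∈ F_7², evaluate f(x, y) mod 7. Record the zeros.
  x = 0: [0↦2, 1↦1, 2↦2, 3↦5, 4↦3, 5↦3, 6↦5]  zeros at y ∈ ∅
  x = 1: [0↦2, 1↦2, 2↦4, 3↦1, 4↦0, 5↦1, 6↦4]  zeros at y ∈ {4}
  x = 2: [0↦5, 1↦6, 2↦2, 3↦0, 4↦0, 5↦2, 6↦6]  zeros at y ∈ {3, 4}
  x = 3: [0↦4, 1↦6, 2↦3, 3↦2, 4↦3, 5↦6, 6↦4]  zeros at y ∈ ∅
  x = 4: [0↦6, 1↦2, 2↦0, 3↦0, 4↦2, 5↦6, 6↦5]  zeros at y ∈ {2, 3}
  x = 5: [0↦4, 1↦1, 2↦0, 3↦1, 4↦4, 5↦2, 6↦2]  zeros at y ∈ {2}
  x = 6: [0↦5, 1↦3, 2↦3, 3↦5, 4↦2, 5↦1, 6↦2]  zeros at y ∈ ∅
Collecting zeros: affine points = {(1, 4), (2, 3), (2, 4), (4, 2), (4, 3), (5, 2)}.
Total count |C(F_7)_aff| = 6.


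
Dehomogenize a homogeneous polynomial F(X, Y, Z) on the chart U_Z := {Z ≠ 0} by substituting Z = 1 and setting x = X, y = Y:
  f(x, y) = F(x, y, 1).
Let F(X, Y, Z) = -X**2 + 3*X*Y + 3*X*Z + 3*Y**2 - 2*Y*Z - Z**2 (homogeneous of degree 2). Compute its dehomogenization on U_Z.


f(x, y) = -x**2 + 3*x*y + 3*x + 3*y**2 - 2*y - 1

On U_Z we set Z = 1. Each monomial c·X^i·Y^j·Z^k in F becomes c·x^i·y^j·1^k = c·x^i·y^j.
Substituting Z = 1: F(X, Y, 1) = -x**2 + 3*x*y + 3*x + 3*y**2 - 2*y - 1.
Note: deg(f) ≤ deg(F) = 2; strict inequality happens when F is divisible by Z (lost terms).


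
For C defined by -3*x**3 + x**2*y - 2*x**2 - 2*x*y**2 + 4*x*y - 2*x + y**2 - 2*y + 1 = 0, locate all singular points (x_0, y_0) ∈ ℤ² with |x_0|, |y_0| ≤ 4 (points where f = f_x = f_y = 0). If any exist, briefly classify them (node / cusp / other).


Singular points: {(0, 1)}; classification: node.

Compute partial derivatives:
  f_x = -9*x**2 + 2*x*y - 4*x - 2*y**2 + 4*y - 2.
  f_y = x**2 - 4*x*y + 4*x + 2*y - 2.
Scan x_0 ∈ {−4, ..., 4}. For each x_0, f_y(x_0, y) is a polynomial in y; find its integer roots y ∈ {−4, ..., 4}, then test f_x and f at those candidates.
  x = -4: f_y(-4, y) = 18*y - 2; no integer root y with |y| ≤ 4.
  x = -3: f_y(-3, y) = 14*y - 5; no integer root y with |y| ≤ 4.
  x = -2: f_y(-2, y) = 10*y - 6; no integer root y with |y| ≤ 4.
  x = -1: f_y(-1, y) = 6*y - 5; no integer root y with |y| ≤ 4.
  x = 0: f_y(0, y) = 2*y - 2; vanishes at y ∈ {1}. (0, 1): f_x = 0, f = 0 — SINGULAR.
  x = 1: f_y(1, y) = 3 - 2*y; no integer root y with |y| ≤ 4.
  x = 2: f_y(2, y) = 10 - 6*y; no integer root y with |y| ≤ 4.
  x = 3: f_y(3, y) = 19 - 10*y; no integer root y with |y| ≤ 4.
  x = 4: f_y(4, y) = 30 - 14*y; no integer root y with |y| ≤ 4.
Only singular point on the grid: (0, 1).
Classify: substitute x = 0 + u, y = 1 + v and expand: f = -3*u**3 + u**2*v - u**2 - 2*u*v**2 + v**2.
No constant or linear terms (consistent with a singular point). Quadratic part: -u**2 + v**2. Cubic part: -3*u**3 + u**2*v - 2*u*v**2.
The quadratic part v**2 - u**2 = (v − u)(v + u) splits into two distinct linear factors, so there are two distinct tangent lines y − 1 = ±(x − 0) — this is a node (ordinary double point).
Classification: node.


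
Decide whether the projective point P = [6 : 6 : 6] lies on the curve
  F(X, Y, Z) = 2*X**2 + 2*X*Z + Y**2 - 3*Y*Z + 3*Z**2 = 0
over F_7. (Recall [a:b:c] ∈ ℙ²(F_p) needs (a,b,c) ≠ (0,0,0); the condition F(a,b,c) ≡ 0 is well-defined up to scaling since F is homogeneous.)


F(6,6,6) ≡ 5 (mod 7); P is NOT on the curve.

Evaluate F(6, 6, 6) term-by-term (mod 7).
  2*X**2 ↦ 2·36·1·1 = 72
  2*X*Z ↦ 2·6·1·6 = 72
  Y**2 ↦ 1·1·36·1 = 36
  -3*Y*Z ↦ -3·1·6·6 = -108
  3*Z**2 ↦ 3·1·1·36 = 108
Sum: F(6, 6, 6) = (72) + (72) + (36) + (-108) + (108) = 180.
Reducing mod 7: 180 ≡ 5 (mod 7).
Since F(a, b, c) ≡ 5 ≠ 0 (mod 7), P does NOT lie on the curve.


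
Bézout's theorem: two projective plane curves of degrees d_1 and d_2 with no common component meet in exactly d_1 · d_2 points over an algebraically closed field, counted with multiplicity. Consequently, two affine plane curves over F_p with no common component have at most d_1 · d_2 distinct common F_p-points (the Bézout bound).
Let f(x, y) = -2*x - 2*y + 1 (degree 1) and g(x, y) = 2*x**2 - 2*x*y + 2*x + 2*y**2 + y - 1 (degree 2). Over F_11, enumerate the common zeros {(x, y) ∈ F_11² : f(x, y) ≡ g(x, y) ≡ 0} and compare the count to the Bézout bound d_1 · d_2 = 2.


Common zeros: {(0, 6), (4, 2)}; count = 2; Bézout bound = 2.

deg(f) = 1, deg(g) = 2, so Bézout bound = 2.
Scan x ∈ F_11. For each x, list the y ∈ F_11 with f(x, y) ≡ 0 and those with g(x, y) ≡ 0 (mod 11); the common zeros in that column are the intersection.
  x = 0: f ≡ 0 at y ∈ {6}; g ≡ 0 at y ∈ {6, 10}; common: {6}.
  x = 1: f ≡ 0 at y ∈ {5}; g ≡ 0 at y ∈ ∅; common: ∅.
  x = 2: f ≡ 0 at y ∈ {4}; g ≡ 0 at y ∈ {0, 7}; common: ∅.
  x = 3: f ≡ 0 at y ∈ {3}; g ≡ 0 at y ∈ ∅; common: ∅.
  x = 4: f ≡ 0 at y ∈ {2}; g ≡ 0 at y ∈ {2, 7}; common: {2}.
  x = 5: f ≡ 0 at y ∈ {1}; g ≡ 0 at y ∈ {4, 6}; common: ∅.
  x = 6: f ≡ 0 at y ∈ {0}; g ≡ 0 at y ∈ ∅; common: ∅.
  x = 7: f ≡ 0 at y ∈ {10}; g ≡ 0 at y ∈ ∅; common: ∅.
  x = 8: f ≡ 0 at y ∈ {9}; g ≡ 0 at y ∈ {0, 2}; common: ∅.
  x = 9: f ≡ 0 at y ∈ {8}; g ≡ 0 at y ∈ {4, 10}; common: ∅.
  x = 10: f ≡ 0 at y ∈ {7}; g ≡ 0 at y ∈ ∅; common: ∅.
Collecting: common zeros = {(0, 6), (4, 2)}, so the count is 2.
Comparison with the Bézout bound: 2 ≤ 2 = deg(f)·deg(g), as expected for curves with no common component (the bound is attained).


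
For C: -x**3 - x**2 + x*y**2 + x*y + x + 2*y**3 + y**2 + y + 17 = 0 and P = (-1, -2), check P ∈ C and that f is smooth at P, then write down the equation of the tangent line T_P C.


Tangent line at P: 2*x + 24*y + 50 = 0.

Step 1: f(-1, -2) = 0, so P lies on C.
Step 2: partial derivatives
  f_x(x, y) = -3*x**2 - 2*x + y**2 + y + 1, f_y(x, y) = 2*x*y + x + 6*y**2 + 2*y + 1.
  f_x(P) = 2, f_y(P) = 24 (gradient nonzero, so P is smooth).
Step 3: tangent line at P: 2·(x − -1) + 24·(y − -2) = 0.
Expanding: 2*x + 24*y + 50 = 0.


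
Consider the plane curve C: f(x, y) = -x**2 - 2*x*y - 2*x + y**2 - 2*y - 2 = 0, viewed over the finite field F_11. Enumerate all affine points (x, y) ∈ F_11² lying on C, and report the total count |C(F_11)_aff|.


Affine F_11-points: {(0, 6), (0, 7), (1, 5), (1, 10), (3, 4), (6, 7), (8, 1), (8, 6), (9, 4), (9, 5), (10, 1), (10, 10)}; count = 12.

For each of the 121 pairs (x, y) ∈ F_11², evaluate f(x, y) mod 11. Record the zeros.
  x = 0: [0↦9, 1↦8, 2↦9, 3↦1, 4↦6, 5↦2, 6↦0, 7↦0, 8↦2, 9↦6, 10↦1]  zeros at y ∈ {6, 7}
  x = 1: [0↦6, 1↦3, 2↦2, 3↦3, 4↦6, 5↦0, 6↦7, 7↦5, 8↦5, 9↦7, 10↦0]  zeros at y ∈ {5, 10}
  x = 2: [0↦1, 1↦7, 2↦4, 3↦3, 4↦4, 5↦7, 6↦1, 7↦8, 8↦6, 9↦6, 10↦8]  zeros at y ∈ ∅
  x = 3: [0↦5, 1↦9, 2↦4, 3↦1, 4↦0, 5↦1, 6↦4, 7↦9, 8↦5, 9↦3, 10↦3]  zeros at y ∈ {4}
  x = 4: [0↦7, 1↦9, 2↦2, 3↦8, 4↦5, 5↦4, 6↦5, 7↦8, 8↦2, 9↦9, 10↦7]  zeros at y ∈ ∅
  x = 5: [0↦7, 1↦7, 2↦9, 3↦2, 4↦8, 5↦5, 6↦4, 7↦5, 8↦8, 9↦2, 10↦9]  zeros at y ∈ ∅
  x = 6: [0↦5, 1↦3, 2↦3, 3↦5, 4↦9, 5↦4, 6↦1, 7↦0, 8↦1, 9↦4, 10↦9]  zeros at y ∈ {7}
  x = 7: [0↦1, 1↦8, 2↦6, 3↦6, 4↦8, 5↦1, 6↦7, 7↦4, 8↦3, 9↦4, 10↦7]  zeros at y ∈ ∅
  x = 8: [0↦6, 1↦0, 2↦7, 3↦5, 4↦5, 5↦7, 6↦0, 7↦6, 8↦3, 9↦2, 10↦3]  zeros at y ∈ {1, 6}
  x = 9: [0↦9, 1↦1, 2↦6, 3↦2, 4↦0, 5↦0, 6↦2, 7↦6, 8↦1, 9↦9, 10↦8]  zeros at y ∈ {4, 5}
  x = 10: [0↦10, 1↦0, 2↦3, 3↦8, 4↦4, 5↦2, 6↦2, 7↦4, 8↦8, 9↦3, 10↦0]  zeros at y ∈ {1, 10}
Collecting zeros: affine points = {(0, 6), (0, 7), (1, 5), (1, 10), (3, 4), (6, 7), (8, 1), (8, 6), (9, 4), (9, 5), (10, 1), (10, 10)}.
Total count |C(F_11)_aff| = 12.


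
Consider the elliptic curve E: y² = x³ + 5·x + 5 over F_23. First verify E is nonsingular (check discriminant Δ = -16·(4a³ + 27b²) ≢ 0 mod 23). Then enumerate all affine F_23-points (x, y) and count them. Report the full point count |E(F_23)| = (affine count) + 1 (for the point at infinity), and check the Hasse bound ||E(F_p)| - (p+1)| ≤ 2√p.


Affine points = {(2, 0), (3, 1), (3, 22), (13, 6), (13, 17), (14, 6), (14, 17), (16, 8), (16, 15), (17, 9), (17, 14), (18, 4), (18, 19), (19, 6), (19, 17), (20, 3), (20, 20)}; affine count = 17; |E(F_23)| = 18.

Discriminant check: Δ ∝ 4a³ + 27b² = 4·5³ + 27·5² = 4·125 + 27·25 ≡ 2 (mod 23). Nonzero ⇒ E is nonsingular.
For each x ∈ F_23, compute rhs = x³ + 5·x + 5 mod 23, then count y ∈ F_23 with y² ≡ rhs.
  x = 0: rhs = 5, matching y values: none (0 points).
  x = 1: rhs = 11, matching y values: none (0 points).
  x = 2: rhs = 0, matching y values: 0 (1 points).
  x = 3: rhs = 1, matching y values: 1, 22 (2 points).
  x = 4: rhs = 20, matching y values: none (0 points).
  x = 5: rhs = 17, matching y values: none (0 points).
  x = 6: rhs = 21, matching y values: none (0 points).
  x = 7: rhs = 15, matching y values: none (0 points).
  x = 8: rhs = 5, matching y values: none (0 points).
  x = 9: rhs = 20, matching y values: none (0 points).
  x = 10: rhs = 20, matching y values: none (0 points).
  x = 11: rhs = 11, matching y values: none (0 points).
  x = 12: rhs = 22, matching y values: none (0 points).
  x = 13: rhs = 13, matching y values: 6, 17 (2 points).
  x = 14: rhs = 13, matching y values: 6, 17 (2 points).
  x = 15: rhs = 5, matching y values: none (0 points).
  x = 16: rhs = 18, matching y values: 8, 15 (2 points).
  x = 17: rhs = 12, matching y values: 9, 14 (2 points).
  x = 18: rhs = 16, matching y values: 4, 19 (2 points).
  x = 19: rhs = 13, matching y values: 6, 17 (2 points).
  x = 20: rhs = 9, matching y values: 3, 20 (2 points).
  x = 21: rhs = 10, matching y values: none (0 points).
  x = 22: rhs = 22, matching y values: none (0 points).
Total affine count: 17.
Full point count |E(F_23)| = 17 + 1 = 18.
Hasse bound: |18 − (23+1)| = |-6| = 6 ≤ 2√23 ≈ 9.5917 ✓.


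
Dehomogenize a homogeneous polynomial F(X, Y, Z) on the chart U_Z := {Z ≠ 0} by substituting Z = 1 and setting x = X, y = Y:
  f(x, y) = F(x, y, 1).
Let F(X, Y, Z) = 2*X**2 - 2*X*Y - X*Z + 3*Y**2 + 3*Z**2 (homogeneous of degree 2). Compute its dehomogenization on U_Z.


f(x, y) = 2*x**2 - 2*x*y - x + 3*y**2 + 3

On U_Z we set Z = 1. Each monomial c·X^i·Y^j·Z^k in F becomes c·x^i·y^j·1^k = c·x^i·y^j.
Substituting Z = 1: F(X, Y, 1) = 2*x**2 - 2*x*y - x + 3*y**2 + 3.
Note: deg(f) ≤ deg(F) = 2; strict inequality happens when F is divisible by Z (lost terms).


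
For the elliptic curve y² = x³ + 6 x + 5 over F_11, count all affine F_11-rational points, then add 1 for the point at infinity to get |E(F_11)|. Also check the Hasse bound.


Affine points = {(0, 4), (0, 7), (1, 1), (1, 10), (2, 5), (2, 6), (4, 4), (4, 7), (6, 2), (6, 9), (7, 4), (7, 7), (8, 2), (8, 9), (10, 3), (10, 8)}; affine count = 16; |E(F_11)| = 17.

Discriminant check: Δ ∝ 4a³ + 27b² = 4·6³ + 27·5² = 4·216 + 27·25 ≡ 10 (mod 11). Nonzero ⇒ E is nonsingular.
For each x ∈ F_11, compute rhs = x³ + 6·x + 5 mod 11, then count y ∈ F_11 with y² ≡ rhs.
  x = 0: rhs = 5, matching y values: 4, 7 (2 points).
  x = 1: rhs = 1, matching y values: 1, 10 (2 points).
  x = 2: rhs = 3, matching y values: 5, 6 (2 points).
  x = 3: rhs = 6, matching y values: none (0 points).
  x = 4: rhs = 5, matching y values: 4, 7 (2 points).
  x = 5: rhs = 6, matching y values: none (0 points).
  x = 6: rhs = 4, matching y values: 2, 9 (2 points).
  x = 7: rhs = 5, matching y values: 4, 7 (2 points).
  x = 8: rhs = 4, matching y values: 2, 9 (2 points).
  x = 9: rhs = 7, matching y values: none (0 points).
  x = 10: rhs = 9, matching y values: 3, 8 (2 points).
Total affine count: 16.
Full point count |E(F_11)| = 16 + 1 = 17.
Hasse bound: |17 − (11+1)| = |5| = 5 ≤ 2√11 ≈ 6.6332 ✓.


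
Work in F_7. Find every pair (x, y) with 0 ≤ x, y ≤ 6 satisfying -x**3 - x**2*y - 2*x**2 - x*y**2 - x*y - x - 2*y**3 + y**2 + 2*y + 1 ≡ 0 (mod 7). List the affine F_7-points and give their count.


Affine F_7-points: {(0, 2), (3, 2), (5, 4), (6, 5)}; count = 4.

For each of the 49 pairs (x, y) ∈ F_7², evaluate f(x, y) mod 7. Record the zeros.
  x = 0: [0↦1, 1↦2, 2↦0, 3↦4, 4↦2, 5↦3, 6↦2]  zeros at y ∈ {2}
  x = 1: [0↦4, 1↦2, 2↦2, 3↦6, 4↦2, 5↦6, 6↦6]  zeros at y ∈ ∅
  x = 2: [0↦4, 1↦4, 2↦4, 3↦6, 4↦5, 5↦3, 6↦2]  zeros at y ∈ ∅
  x = 3: [0↦2, 1↦2, 2↦0, 3↦5, 4↦5, 5↦2, 6↦5]  zeros at y ∈ {2}
  x = 4: [0↦6, 1↦4, 2↦5, 3↦4, 4↦3, 5↦4, 6↦2]  zeros at y ∈ ∅
  x = 5: [0↦3, 1↦4, 2↦6, 3↦4, 4↦0, 5↦3, 6↦1]  zeros at y ∈ {4}
  x = 6: [0↦1, 1↦3, 2↦4, 3↦6, 4↦4, 5↦0, 6↦3]  zeros at y ∈ {5}
Collecting zeros: affine points = {(0, 2), (3, 2), (5, 4), (6, 5)}.
Total count |C(F_7)_aff| = 4.


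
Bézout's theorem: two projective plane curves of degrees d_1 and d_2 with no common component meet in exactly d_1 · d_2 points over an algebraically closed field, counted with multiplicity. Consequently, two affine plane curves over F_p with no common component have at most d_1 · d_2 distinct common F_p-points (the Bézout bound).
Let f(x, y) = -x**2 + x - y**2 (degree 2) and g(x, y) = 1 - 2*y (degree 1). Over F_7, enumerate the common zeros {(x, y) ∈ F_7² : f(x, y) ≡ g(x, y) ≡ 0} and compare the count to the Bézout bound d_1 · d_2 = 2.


Common zeros: {(4, 4)}; count = 1; Bézout bound = 2.

deg(f) = 2, deg(g) = 1, so Bézout bound = 2.
Scan x ∈ F_7. For each x, list the y ∈ F_7 with f(x, y) ≡ 0 and those with g(x, y) ≡ 0 (mod 7); the common zeros in that column are the intersection.
  x = 0: f ≡ 0 at y ∈ {0}; g ≡ 0 at y ∈ {4}; common: ∅.
  x = 1: f ≡ 0 at y ∈ {0}; g ≡ 0 at y ∈ {4}; common: ∅.
  x = 2: f ≡ 0 at y ∈ ∅; g ≡ 0 at y ∈ {4}; common: ∅.
  x = 3: f ≡ 0 at y ∈ {1, 6}; g ≡ 0 at y ∈ {4}; common: ∅.
  x = 4: f ≡ 0 at y ∈ {3, 4}; g ≡ 0 at y ∈ {4}; common: {4}.
  x = 5: f ≡ 0 at y ∈ {1, 6}; g ≡ 0 at y ∈ {4}; common: ∅.
  x = 6: f ≡ 0 at y ∈ ∅; g ≡ 0 at y ∈ {4}; common: ∅.
Collecting: common zeros = {(4, 4)}, so the count is 1.
Comparison with the Bézout bound: 1 ≤ 2 = deg(f)·deg(g), as expected for curves with no common component (the affine F_7-count falls short of the bound because intersections may lie at infinity, over extension fields, or carry multiplicity).


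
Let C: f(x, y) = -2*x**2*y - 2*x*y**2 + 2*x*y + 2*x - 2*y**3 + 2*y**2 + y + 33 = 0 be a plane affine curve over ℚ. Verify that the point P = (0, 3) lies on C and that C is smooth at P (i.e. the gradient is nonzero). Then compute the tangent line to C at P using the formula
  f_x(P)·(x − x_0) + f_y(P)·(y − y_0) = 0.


Tangent line at P: -10*x - 41*y + 123 = 0.

Step 1: f(0, 3) = 0, so P lies on C.
Step 2: partial derivatives
  f_x(x, y) = -4*x*y - 2*y**2 + 2*y + 2, f_y(x, y) = -2*x**2 - 4*x*y + 2*x - 6*y**2 + 4*y + 1.
  f_x(P) = -10, f_y(P) = -41 (gradient nonzero, so P is smooth).
Step 3: tangent line at P: -10·(x − 0) + -41·(y − 3) = 0.
Expanding: -10*x - 41*y + 123 = 0.


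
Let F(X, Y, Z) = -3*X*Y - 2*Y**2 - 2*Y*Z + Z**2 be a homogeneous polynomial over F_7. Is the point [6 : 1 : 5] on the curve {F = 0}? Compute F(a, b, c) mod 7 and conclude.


F(6,1,5) ≡ 2 (mod 7); P is NOT on the curve.

Evaluate F(6, 1, 5) term-by-term (mod 7).
  -3*X*Y ↦ -3·6·1·1 = -18
  -2*Y**2 ↦ -2·1·1·1 = -2
  -2*Y*Z ↦ -2·1·1·5 = -10
  Z**2 ↦ 1·1·1·25 = 25
Sum: F(6, 1, 5) = (-18) + (-2) + (-10) + (25) = -5.
Reducing mod 7: -5 ≡ 2 (mod 7).
Since F(a, b, c) ≡ 2 ≠ 0 (mod 7), P does NOT lie on the curve.


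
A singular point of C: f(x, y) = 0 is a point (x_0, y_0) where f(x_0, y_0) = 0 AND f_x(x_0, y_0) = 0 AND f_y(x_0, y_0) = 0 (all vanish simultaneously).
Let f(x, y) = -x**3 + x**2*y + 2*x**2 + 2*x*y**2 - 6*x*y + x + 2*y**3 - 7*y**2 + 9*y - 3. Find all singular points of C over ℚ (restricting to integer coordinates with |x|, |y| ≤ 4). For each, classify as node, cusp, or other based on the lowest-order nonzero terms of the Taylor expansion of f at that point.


Singular points: {(1, 1)}; classification: cusp.

Compute partial derivatives:
  f_x = -3*x**2 + 2*x*y + 4*x + 2*y**2 - 6*y + 1.
  f_y = x**2 + 4*x*y - 6*x + 6*y**2 - 14*y + 9.
Scan x_0 ∈ {−4, ..., 4}. For each x_0, f_y(x_0, y) is a polynomial in y; find its integer roots y ∈ {−4, ..., 4}, then test f_x and f at those candidates.
  x = -4: f_y(-4, y) = 6*y**2 - 30*y + 49; no integer root y with |y| ≤ 4.
  x = -3: f_y(-3, y) = 6*y**2 - 26*y + 36; no integer root y with |y| ≤ 4.
  x = -2: f_y(-2, y) = 6*y**2 - 22*y + 25; no integer root y with |y| ≤ 4.
  x = -1: f_y(-1, y) = 6*y**2 - 18*y + 16; no integer root y with |y| ≤ 4.
  x = 0: f_y(0, y) = 6*y**2 - 14*y + 9; no integer root y with |y| ≤ 4.
  x = 1: f_y(1, y) = 6*y**2 - 10*y + 4; vanishes at y ∈ {1}. (1, 1): f_x = 0, f = 0 — SINGULAR.
  x = 2: f_y(2, y) = 6*y**2 - 6*y + 1; no integer root y with |y| ≤ 4.
  x = 3: f_y(3, y) = 6*y**2 - 2*y; vanishes at y ∈ {0}. (3, 0): f_x = -14 ≠ 0.
  x = 4: f_y(4, y) = 6*y**2 + 2*y + 1; no integer root y with |y| ≤ 4.
Only singular point on the grid: (1, 1).
Classify: substitute x = 1 + u, y = 1 + v and expand: f = -u**3 + u**2*v + 2*u*v**2 + 2*v**3 + v**2.
No constant or linear terms (consistent with a singular point). Quadratic part: v**2. Cubic part: -u**3 + u**2*v + 2*u*v**2 + 2*v**3.
The quadratic part v**2 is a perfect square, so there is a single (double) tangent line v = 0, i.e. y = 1. Restricting the cubic part to that line (v = 0) leaves -u**3 ≠ 0, so f is not divisible by v and the branch is v² ≈ u**3 to lowest order — this is a cusp.
Classification: cusp.


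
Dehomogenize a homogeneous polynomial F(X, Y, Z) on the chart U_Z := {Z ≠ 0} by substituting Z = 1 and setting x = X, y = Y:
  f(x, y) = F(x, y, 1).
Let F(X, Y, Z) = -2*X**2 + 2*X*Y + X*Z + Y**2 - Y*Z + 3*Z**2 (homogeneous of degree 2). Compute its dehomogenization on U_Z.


f(x, y) = -2*x**2 + 2*x*y + x + y**2 - y + 3

On U_Z we set Z = 1. Each monomial c·X^i·Y^j·Z^k in F becomes c·x^i·y^j·1^k = c·x^i·y^j.
Substituting Z = 1: F(X, Y, 1) = -2*x**2 + 2*x*y + x + y**2 - y + 3.
Note: deg(f) ≤ deg(F) = 2; strict inequality happens when F is divisible by Z (lost terms).


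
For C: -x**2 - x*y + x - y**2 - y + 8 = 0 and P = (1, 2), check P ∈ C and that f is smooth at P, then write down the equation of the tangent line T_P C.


Tangent line at P: -3*x - 6*y + 15 = 0.

Step 1: f(1, 2) = 0, so P lies on C.
Step 2: partial derivatives
  f_x(x, y) = -2*x - y + 1, f_y(x, y) = -x - 2*y - 1.
  f_x(P) = -3, f_y(P) = -6 (gradient nonzero, so P is smooth).
Step 3: tangent line at P: -3·(x − 1) + -6·(y − 2) = 0.
Expanding: -3*x - 6*y + 15 = 0.


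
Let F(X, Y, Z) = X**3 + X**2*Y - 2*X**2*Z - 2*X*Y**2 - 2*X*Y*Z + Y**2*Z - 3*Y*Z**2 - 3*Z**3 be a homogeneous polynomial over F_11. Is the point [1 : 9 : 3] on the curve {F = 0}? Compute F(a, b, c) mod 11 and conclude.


F(1,9,3) ≡ 4 (mod 11); P is NOT on the curve.

Evaluate F(1, 9, 3) term-by-term (mod 11).
  X**3 ↦ 1·1·1·1 = 1
  X**2*Y ↦ 1·1·9·1 = 9
  -2*X**2*Z ↦ -2·1·1·3 = -6
  -2*X*Y**2 ↦ -2·1·81·1 = -162
  -2*X*Y*Z ↦ -2·1·9·3 = -54
  Y**2*Z ↦ 1·1·81·3 = 243
  -3*Y*Z**2 ↦ -3·1·9·9 = -243
  -3*Z**3 ↦ -3·1·1·27 = -81
Sum: F(1, 9, 3) = (1) + (9) + (-6) + (-162) + (-54) + (243) + (-243) + (-81) = -293.
Reducing mod 11: -293 ≡ 4 (mod 11).
Since F(a, b, c) ≡ 4 ≠ 0 (mod 11), P does NOT lie on the curve.


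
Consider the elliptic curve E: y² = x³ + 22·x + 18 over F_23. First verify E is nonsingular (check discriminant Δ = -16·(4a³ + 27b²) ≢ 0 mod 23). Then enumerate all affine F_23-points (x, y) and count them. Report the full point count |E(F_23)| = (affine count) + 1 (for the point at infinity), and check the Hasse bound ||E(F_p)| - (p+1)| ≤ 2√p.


Affine points = {(0, 8), (0, 15), (1, 8), (1, 15), (2, 1), (2, 22), (4, 3), (4, 20), (5, 0), (7, 3), (7, 20), (8, 4), (8, 19), (9, 5), (9, 18), (11, 2), (11, 21), (12, 3), (12, 20), (16, 2), (16, 21), (18, 6), (18, 17), (19, 2), (19, 21), (21, 9), (21, 14), (22, 8), (22, 15)}; affine count = 29; |E(F_23)| = 30.

Discriminant check: Δ ∝ 4a³ + 27b² = 4·22³ + 27·18² = 4·10648 + 27·324 ≡ 4 (mod 23). Nonzero ⇒ E is nonsingular.
For each x ∈ F_23, compute rhs = x³ + 22·x + 18 mod 23, then count y ∈ F_23 with y² ≡ rhs.
  x = 0: rhs = 18, matching y values: 8, 15 (2 points).
  x = 1: rhs = 18, matching y values: 8, 15 (2 points).
  x = 2: rhs = 1, matching y values: 1, 22 (2 points).
  x = 3: rhs = 19, matching y values: none (0 points).
  x = 4: rhs = 9, matching y values: 3, 20 (2 points).
  x = 5: rhs = 0, matching y values: 0 (1 points).
  x = 6: rhs = 21, matching y values: none (0 points).
  x = 7: rhs = 9, matching y values: 3, 20 (2 points).
  x = 8: rhs = 16, matching y values: 4, 19 (2 points).
  x = 9: rhs = 2, matching y values: 5, 18 (2 points).
  x = 10: rhs = 19, matching y values: none (0 points).
  x = 11: rhs = 4, matching y values: 2, 21 (2 points).
  x = 12: rhs = 9, matching y values: 3, 20 (2 points).
  x = 13: rhs = 17, matching y values: none (0 points).
  x = 14: rhs = 11, matching y values: none (0 points).
  x = 15: rhs = 20, matching y values: none (0 points).
  x = 16: rhs = 4, matching y values: 2, 21 (2 points).
  x = 17: rhs = 15, matching y values: none (0 points).
  x = 18: rhs = 13, matching y values: 6, 17 (2 points).
  x = 19: rhs = 4, matching y values: 2, 21 (2 points).
  x = 20: rhs = 17, matching y values: none (0 points).
  x = 21: rhs = 12, matching y values: 9, 14 (2 points).
  x = 22: rhs = 18, matching y values: 8, 15 (2 points).
Total affine count: 29.
Full point count |E(F_23)| = 29 + 1 = 30.
Hasse bound: |30 − (23+1)| = |6| = 6 ≤ 2√23 ≈ 9.5917 ✓.


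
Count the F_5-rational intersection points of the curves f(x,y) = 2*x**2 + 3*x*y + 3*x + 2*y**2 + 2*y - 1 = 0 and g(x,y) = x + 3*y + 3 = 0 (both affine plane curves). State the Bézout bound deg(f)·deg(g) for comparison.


Common zeros: ∅; count = 0; Bézout bound = 2.

deg(f) = 2, deg(g) = 1, so Bézout bound = 2.
Scan x ∈ F_5. For each x, list the y ∈ F_5 with f(x, y) ≡ 0 and those with g(x, y) ≡ 0 (mod 5); the common zeros in that column are the intersection.
  x = 0: f ≡ 0 at y ∈ ∅; g ≡ 0 at y ∈ {4}; common: ∅.
  x = 1: f ≡ 0 at y ∈ ∅; g ≡ 0 at y ∈ {2}; common: ∅.
  x = 2: f ≡ 0 at y ∈ {3}; g ≡ 0 at y ∈ {0}; common: ∅.
  x = 3: f ≡ 0 at y ∈ ∅; g ≡ 0 at y ∈ {3}; common: ∅.
  x = 4: f ≡ 0 at y ∈ ∅; g ≡ 0 at y ∈ {1}; common: ∅.
Collecting: common zeros = ∅, so the count is 0.
Comparison with the Bézout bound: 0 ≤ 2 = deg(f)·deg(g), as expected for curves with no common component (the affine F_5-count falls short of the bound because intersections may lie at infinity, over extension fields, or carry multiplicity).


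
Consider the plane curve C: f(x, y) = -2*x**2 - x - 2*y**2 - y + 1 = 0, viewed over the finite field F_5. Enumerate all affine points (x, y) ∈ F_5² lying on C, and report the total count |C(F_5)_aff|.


Affine F_5-points: {(0, 3), (0, 4), (1, 1), (2, 3), (2, 4), (3, 0), (3, 2), (4, 0), (4, 2)}; count = 9.

For each of the 25 pairs (x, y) ∈ F_5², evaluate f(x, y) mod 5. Record the zeros.
  x = 0: [0↦1, 1↦3, 2↦1, 3↦0, 4↦0]  zeros at y ∈ {3, 4}
  x = 1: [0↦3, 1↦0, 2↦3, 3↦2, 4↦2]  zeros at y ∈ {1}
  x = 2: [0↦1, 1↦3, 2↦1, 3↦0, 4↦0]  zeros at y ∈ {3, 4}
  x = 3: [0↦0, 1↦2, 2↦0, 3↦4, 4↦4]  zeros at y ∈ {0, 2}
  x = 4: [0↦0, 1↦2, 2↦0, 3↦4, 4↦4]  zeros at y ∈ {0, 2}
Collecting zeros: affine points = {(0, 3), (0, 4), (1, 1), (2, 3), (2, 4), (3, 0), (3, 2), (4, 0), (4, 2)}.
Total count |C(F_5)_aff| = 9.


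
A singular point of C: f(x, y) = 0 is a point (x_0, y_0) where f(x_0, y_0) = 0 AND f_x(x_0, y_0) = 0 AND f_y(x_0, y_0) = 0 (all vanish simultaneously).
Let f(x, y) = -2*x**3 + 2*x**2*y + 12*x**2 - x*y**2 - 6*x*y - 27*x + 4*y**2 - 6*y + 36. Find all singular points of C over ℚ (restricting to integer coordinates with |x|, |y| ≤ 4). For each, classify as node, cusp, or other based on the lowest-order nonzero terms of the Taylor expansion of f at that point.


Singular points: {(3, 3)}; classification: cusp.

Compute partial derivatives:
  f_x = -6*x**2 + 4*x*y + 24*x - y**2 - 6*y - 27.
  f_y = 2*x**2 - 2*x*y - 6*x + 8*y - 6.
Scan x_0 ∈ {−4, ..., 4}. For each x_0, f_y(x_0, y) is a polynomial in y; find its integer roots y ∈ {−4, ..., 4}, then test f_x and f at those candidates.
  x = -4: f_y(-4, y) = 16*y + 50; no integer root y with |y| ≤ 4.
  x = -3: f_y(-3, y) = 14*y + 30; no integer root y with |y| ≤ 4.
  x = -2: f_y(-2, y) = 12*y + 14; no integer root y with |y| ≤ 4.
  x = -1: f_y(-1, y) = 10*y + 2; no integer root y with |y| ≤ 4.
  x = 0: f_y(0, y) = 8*y - 6; no integer root y with |y| ≤ 4.
  x = 1: f_y(1, y) = 6*y - 10; no integer root y with |y| ≤ 4.
  x = 2: f_y(2, y) = 4*y - 10; no integer root y with |y| ≤ 4.
  x = 3: f_y(3, y) = 2*y - 6; vanishes at y ∈ {3}. (3, 3): f_x = 0, f = 0 — SINGULAR.
  x = 4: f_y(4, y) = 2; no integer root y with |y| ≤ 4.
Only singular point on the grid: (3, 3).
Classify: substitute x = 3 + u, y = 3 + v and expand: f = -2*u**3 + 2*u**2*v - u*v**2 + v**2.
No constant or linear terms (consistent with a singular point). Quadratic part: v**2. Cubic part: -2*u**3 + 2*u**2*v - u*v**2.
The quadratic part v**2 is a perfect square, so there is a single (double) tangent line v = 0, i.e. y = 3. Restricting the cubic part to that line (v = 0) leaves -2*u**3 ≠ 0, so f is not divisible by v and the branch is v² ≈ 2*u**3 to lowest order — this is a cusp.
Classification: cusp.


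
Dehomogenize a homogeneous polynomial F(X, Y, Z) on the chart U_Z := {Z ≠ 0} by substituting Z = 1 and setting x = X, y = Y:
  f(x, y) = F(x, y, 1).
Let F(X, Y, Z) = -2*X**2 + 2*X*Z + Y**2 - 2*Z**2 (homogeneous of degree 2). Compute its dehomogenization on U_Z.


f(x, y) = -2*x**2 + 2*x + y**2 - 2

On U_Z we set Z = 1. Each monomial c·X^i·Y^j·Z^k in F becomes c·x^i·y^j·1^k = c·x^i·y^j.
Substituting Z = 1: F(X, Y, 1) = -2*x**2 + 2*x + y**2 - 2.
Note: deg(f) ≤ deg(F) = 2; strict inequality happens when F is divisible by Z (lost terms).


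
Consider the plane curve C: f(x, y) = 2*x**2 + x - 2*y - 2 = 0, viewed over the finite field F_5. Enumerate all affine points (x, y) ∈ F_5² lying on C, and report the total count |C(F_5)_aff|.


Affine F_5-points: {(0, 4), (1, 3), (2, 4), (3, 2), (4, 2)}; count = 5.

For each of the 25 pairs (x, y) ∈ F_5², evaluate f(x, y) mod 5. Record the zeros.
  x = 0: [0↦3, 1↦1, 2↦4, 3↦2, 4↦0]  zeros at y ∈ {4}
  x = 1: [0↦1, 1↦4, 2↦2, 3↦0, 4↦3]  zeros at y ∈ {3}
  x = 2: [0↦3, 1↦1, 2↦4, 3↦2, 4↦0]  zeros at y ∈ {4}
  x = 3: [0↦4, 1↦2, 2↦0, 3↦3, 4↦1]  zeros at y ∈ {2}
  x = 4: [0↦4, 1↦2, 2↦0, 3↦3, 4↦1]  zeros at y ∈ {2}
Collecting zeros: affine points = {(0, 4), (1, 3), (2, 4), (3, 2), (4, 2)}.
Total count |C(F_5)_aff| = 5.


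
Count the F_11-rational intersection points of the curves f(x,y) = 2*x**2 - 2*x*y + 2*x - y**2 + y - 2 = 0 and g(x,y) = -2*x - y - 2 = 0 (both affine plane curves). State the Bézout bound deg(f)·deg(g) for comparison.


Common zeros: {(5, 10), (8, 4)}; count = 2; Bézout bound = 2.

deg(f) = 2, deg(g) = 1, so Bézout bound = 2.
Scan x ∈ F_11. For each x, list the y ∈ F_11 with f(x, y) ≡ 0 and those with g(x, y) ≡ 0 (mod 11); the common zeros in that column are the intersection.
  x = 0: f ≡ 0 at y ∈ {5, 7}; g ≡ 0 at y ∈ {9}; common: ∅.
  x = 1: f ≡ 0 at y ∈ {1, 9}; g ≡ 0 at y ∈ {7}; common: ∅.
  x = 2: f ≡ 0 at y ∈ {2, 6}; g ≡ 0 at y ∈ {5}; common: ∅.
  x = 3: f ≡ 0 at y ∈ {0, 6}; g ≡ 0 at y ∈ {3}; common: ∅.
  x = 4: f ≡ 0 at y ∈ {5, 10}; g ≡ 0 at y ∈ {1}; common: ∅.
  x = 5: f ≡ 0 at y ∈ {3, 10}; g ≡ 0 at y ∈ {10}; common: {10}.
  x = 6: f ≡ 0 at y ∈ {4, 7}; g ≡ 0 at y ∈ {8}; common: ∅.
  x = 7: f ≡ 0 at y ∈ {0, 9}; g ≡ 0 at y ∈ {6}; common: ∅.
  x = 8: f ≡ 0 at y ∈ {3, 4}; g ≡ 0 at y ∈ {4}; common: {4}.
  x = 9: f ≡ 0 at y ∈ {8}; g ≡ 0 at y ∈ {2}; common: ∅.
  x = 10: f ≡ 0 at y ∈ {1, 2}; g ≡ 0 at y ∈ {0}; common: ∅.
Collecting: common zeros = {(5, 10), (8, 4)}, so the count is 2.
Comparison with the Bézout bound: 2 ≤ 2 = deg(f)·deg(g), as expected for curves with no common component (the bound is attained).


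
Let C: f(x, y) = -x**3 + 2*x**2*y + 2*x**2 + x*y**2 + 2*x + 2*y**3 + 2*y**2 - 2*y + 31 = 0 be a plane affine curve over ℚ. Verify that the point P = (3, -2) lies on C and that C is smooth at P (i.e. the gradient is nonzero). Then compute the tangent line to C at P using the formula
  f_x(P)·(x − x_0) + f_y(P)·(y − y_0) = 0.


Tangent line at P: -33*x + 20*y + 139 = 0.

Step 1: f(3, -2) = 0, so P lies on C.
Step 2: partial derivatives
  f_x(x, y) = -3*x**2 + 4*x*y + 4*x + y**2 + 2, f_y(x, y) = 2*x**2 + 2*x*y + 6*y**2 + 4*y - 2.
  f_x(P) = -33, f_y(P) = 20 (gradient nonzero, so P is smooth).
Step 3: tangent line at P: -33·(x − 3) + 20·(y − -2) = 0.
Expanding: -33*x + 20*y + 139 = 0.


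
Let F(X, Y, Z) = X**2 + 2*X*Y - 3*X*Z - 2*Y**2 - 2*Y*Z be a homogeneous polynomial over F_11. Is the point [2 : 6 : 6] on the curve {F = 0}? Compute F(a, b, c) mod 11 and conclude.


F(2,6,6) ≡ 2 (mod 11); P is NOT on the curve.

Evaluate F(2, 6, 6) term-by-term (mod 11).
  X**2 ↦ 1·4·1·1 = 4
  2*X*Y ↦ 2·2·6·1 = 24
  -3*X*Z ↦ -3·2·1·6 = -36
  -2*Y**2 ↦ -2·1·36·1 = -72
  -2*Y*Z ↦ -2·1·6·6 = -72
Sum: F(2, 6, 6) = (4) + (24) + (-36) + (-72) + (-72) = -152.
Reducing mod 11: -152 ≡ 2 (mod 11).
Since F(a, b, c) ≡ 2 ≠ 0 (mod 11), P does NOT lie on the curve.


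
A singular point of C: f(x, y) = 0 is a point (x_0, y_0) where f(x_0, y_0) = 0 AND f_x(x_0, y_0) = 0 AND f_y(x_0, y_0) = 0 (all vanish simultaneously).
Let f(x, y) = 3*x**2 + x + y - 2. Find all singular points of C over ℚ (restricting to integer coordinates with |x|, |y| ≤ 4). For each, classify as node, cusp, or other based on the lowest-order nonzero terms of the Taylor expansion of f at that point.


No singular points in the scanned grid; C is smooth there.

Compute partial derivatives:
  f_x = 6*x + 1.
  f_y = 1.
f_y = 1 is a nonzero constant, so f_y never vanishes: no point (x, y) can satisfy f = f_x = f_y = 0. In particular no (x, y) ∈ {−4, ..., 4}² is singular; the curve is smooth.


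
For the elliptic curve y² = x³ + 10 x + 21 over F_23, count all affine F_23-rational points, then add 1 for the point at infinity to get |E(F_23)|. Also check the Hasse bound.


Affine points = {(1, 3), (1, 20), (2, 7), (2, 16), (3, 3), (3, 20), (5, 9), (5, 14), (9, 9), (9, 14), (11, 6), (11, 17), (12, 11), (12, 12), (13, 5), (13, 18), (15, 2), (15, 21), (19, 3), (19, 20), (21, 4), (21, 19)}; affine count = 22; |E(F_23)| = 23.

Discriminant check: Δ ∝ 4a³ + 27b² = 4·10³ + 27·21² = 4·1000 + 27·441 ≡ 14 (mod 23). Nonzero ⇒ E is nonsingular.
For each x ∈ F_23, compute rhs = x³ + 10·x + 21 mod 23, then count y ∈ F_23 with y² ≡ rhs.
  x = 0: rhs = 21, matching y values: none (0 points).
  x = 1: rhs = 9, matching y values: 3, 20 (2 points).
  x = 2: rhs = 3, matching y values: 7, 16 (2 points).
  x = 3: rhs = 9, matching y values: 3, 20 (2 points).
  x = 4: rhs = 10, matching y values: none (0 points).
  x = 5: rhs = 12, matching y values: 9, 14 (2 points).
  x = 6: rhs = 21, matching y values: none (0 points).
  x = 7: rhs = 20, matching y values: none (0 points).
  x = 8: rhs = 15, matching y values: none (0 points).
  x = 9: rhs = 12, matching y values: 9, 14 (2 points).
  x = 10: rhs = 17, matching y values: none (0 points).
  x = 11: rhs = 13, matching y values: 6, 17 (2 points).
  x = 12: rhs = 6, matching y values: 11, 12 (2 points).
  x = 13: rhs = 2, matching y values: 5, 18 (2 points).
  x = 14: rhs = 7, matching y values: none (0 points).
  x = 15: rhs = 4, matching y values: 2, 21 (2 points).
  x = 16: rhs = 22, matching y values: none (0 points).
  x = 17: rhs = 21, matching y values: none (0 points).
  x = 18: rhs = 7, matching y values: none (0 points).
  x = 19: rhs = 9, matching y values: 3, 20 (2 points).
  x = 20: rhs = 10, matching y values: none (0 points).
  x = 21: rhs = 16, matching y values: 4, 19 (2 points).
  x = 22: rhs = 10, matching y values: none (0 points).
Total affine count: 22.
Full point count |E(F_23)| = 22 + 1 = 23.
Hasse bound: |23 − (23+1)| = |-1| = 1 ≤ 2√23 ≈ 9.5917 ✓.


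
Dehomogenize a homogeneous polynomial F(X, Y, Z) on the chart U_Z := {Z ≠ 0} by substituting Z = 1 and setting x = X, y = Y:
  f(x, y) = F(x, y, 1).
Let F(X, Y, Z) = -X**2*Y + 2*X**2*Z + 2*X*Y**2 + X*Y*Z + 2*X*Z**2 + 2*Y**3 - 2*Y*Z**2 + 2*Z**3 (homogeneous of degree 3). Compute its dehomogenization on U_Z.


f(x, y) = -x**2*y + 2*x**2 + 2*x*y**2 + x*y + 2*x + 2*y**3 - 2*y + 2

On U_Z we set Z = 1. Each monomial c·X^i·Y^j·Z^k in F becomes c·x^i·y^j·1^k = c·x^i·y^j.
Substituting Z = 1: F(X, Y, 1) = -x**2*y + 2*x**2 + 2*x*y**2 + x*y + 2*x + 2*y**3 - 2*y + 2.
Note: deg(f) ≤ deg(F) = 3; strict inequality happens when F is divisible by Z (lost terms).


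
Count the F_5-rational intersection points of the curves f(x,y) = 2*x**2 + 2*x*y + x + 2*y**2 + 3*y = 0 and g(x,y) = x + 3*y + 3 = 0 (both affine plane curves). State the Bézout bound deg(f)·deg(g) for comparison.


Common zeros: {(2, 0)}; count = 1; Bézout bound = 2.

deg(f) = 2, deg(g) = 1, so Bézout bound = 2.
Scan x ∈ F_5. For each x, list the y ∈ F_5 with f(x, y) ≡ 0 and those with g(x, y) ≡ 0 (mod 5); the common zeros in that column are the intersection.
  x = 0: f ≡ 0 at y ∈ {0, 1}; g ≡ 0 at y ∈ {4}; common: ∅.
  x = 1: f ≡ 0 at y ∈ {1, 4}; g ≡ 0 at y ∈ {2}; common: ∅.
  x = 2: f ≡ 0 at y ∈ {0, 4}; g ≡ 0 at y ∈ {0}; common: {0}.
  x = 3: f ≡ 0 at y ∈ ∅; g ≡ 0 at y ∈ {3}; common: ∅.
  x = 4: f ≡ 0 at y ∈ ∅; g ≡ 0 at y ∈ {1}; common: ∅.
Collecting: common zeros = {(2, 0)}, so the count is 1.
Comparison with the Bézout bound: 1 ≤ 2 = deg(f)·deg(g), as expected for curves with no common component (the affine F_5-count falls short of the bound because intersections may lie at infinity, over extension fields, or carry multiplicity).
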